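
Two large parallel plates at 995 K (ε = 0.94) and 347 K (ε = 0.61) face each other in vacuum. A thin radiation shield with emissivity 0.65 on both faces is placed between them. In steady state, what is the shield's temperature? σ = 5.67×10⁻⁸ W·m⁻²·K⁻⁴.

In steady state the net flux on the hot side equals that on the cold side.
σ(T₁⁴−T_s⁴)/D₁ = σ(T_s⁴−T₂⁴)/D₂, with D₁ = 1/ε₁+1/ε_s−1 = 1.602, D₂ = 1/ε_s+1/ε₂−1 = 2.178.
Solve for T_s⁴: T_s⁴ = (D₂·T₁⁴ + D₁·T₂⁴)/(D₁+D₂) = 5.708×10¹¹ K⁴.

T_s ≈ 869 K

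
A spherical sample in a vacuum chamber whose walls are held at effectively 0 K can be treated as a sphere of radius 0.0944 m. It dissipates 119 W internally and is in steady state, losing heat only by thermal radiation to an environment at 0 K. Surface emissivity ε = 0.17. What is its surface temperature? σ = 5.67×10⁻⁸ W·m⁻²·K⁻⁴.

T ≈ 576 K

Steady state: internal power = radiated power, P = εσA T⁴.
Radiating area A = 4πr² = 0.1120 m².
T⁴ = P/(εσA) = 119/(0.17·5.67×10⁻⁸·0.1120) = 1.102×10¹¹ K⁴.
T = (1.102×10¹¹)^(1/4).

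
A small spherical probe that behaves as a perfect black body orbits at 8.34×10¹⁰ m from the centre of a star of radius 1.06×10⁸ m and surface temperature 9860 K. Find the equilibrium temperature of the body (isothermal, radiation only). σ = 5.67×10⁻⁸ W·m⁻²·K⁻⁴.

T ≈ 249 K

The star's surface emits σT_*⁴; at distance d the flux is S = σT_*⁴(R_*/d)².
S = 5.67×10⁻⁸·(9860)⁴·(1.06×10⁸/8.34×10¹⁰)² = 865.7 W/m².
For an isothermal sphere T⁴ = (1−a)S/(4σ) = 3.817×10⁹ K⁴.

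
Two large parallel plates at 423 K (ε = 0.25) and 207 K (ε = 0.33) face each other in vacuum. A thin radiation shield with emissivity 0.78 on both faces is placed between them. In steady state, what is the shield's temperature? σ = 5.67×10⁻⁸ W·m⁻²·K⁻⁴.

T_s ≈ 350 K

In steady state the net flux on the hot side equals that on the cold side.
σ(T₁⁴−T_s⁴)/D₁ = σ(T_s⁴−T₂⁴)/D₂, with D₁ = 1/ε₁+1/ε_s−1 = 4.282, D₂ = 1/ε_s+1/ε₂−1 = 3.312.
Solve for T_s⁴: T_s⁴ = (D₂·T₁⁴ + D₁·T₂⁴)/(D₁+D₂) = 1.500×10¹⁰ K⁴.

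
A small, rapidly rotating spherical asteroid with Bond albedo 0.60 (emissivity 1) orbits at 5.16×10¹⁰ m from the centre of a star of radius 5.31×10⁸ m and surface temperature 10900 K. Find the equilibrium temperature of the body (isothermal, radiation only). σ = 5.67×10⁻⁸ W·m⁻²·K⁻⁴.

The star's surface emits σT_*⁴; at distance d the flux is S = σT_*⁴(R_*/d)².
S = 5.67×10⁻⁸·(10900)⁴·(5.31×10⁸/5.16×10¹⁰)² = 84760 W/m².
For an isothermal sphere T⁴ = (1−a)S/(4σ) = 1.495×10¹¹ K⁴.

T ≈ 622 K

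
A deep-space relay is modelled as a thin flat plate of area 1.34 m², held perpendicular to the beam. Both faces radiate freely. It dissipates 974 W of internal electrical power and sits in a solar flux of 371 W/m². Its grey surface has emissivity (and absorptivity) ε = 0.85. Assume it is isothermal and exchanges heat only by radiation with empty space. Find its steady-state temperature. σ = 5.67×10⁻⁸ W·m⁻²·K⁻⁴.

At steady state, absorbed solar power + internal power = radiated power.
Absorbed: α·S·A_cross = 0.85·371·1.340 = 422.6 W (cross-section A).
Total input = 422.6 + 974 = 1397 W.
Radiated: εσ·A_surf·T⁴ with A_surf = 2A = 2.680 m².
T⁴ = 1397/(0.85·5.67×10⁻⁸·2.680) = 1.081×10¹⁰ K⁴.

T ≈ 322 K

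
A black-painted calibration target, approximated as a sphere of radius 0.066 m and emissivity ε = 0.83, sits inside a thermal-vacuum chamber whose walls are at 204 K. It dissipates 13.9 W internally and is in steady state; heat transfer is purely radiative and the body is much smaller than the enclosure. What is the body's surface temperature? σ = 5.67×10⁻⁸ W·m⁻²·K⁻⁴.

For a small grey body in a large enclosure, net radiated power = εσA(T⁴ − T_w⁴).
Steady state: P = εσA(T⁴ − T_w⁴) with A = 4πr² = 0.05474 m².
T⁴ = P/(εσA) + T_w⁴ = 13.9/(0.83·5.67×10⁻⁸·0.05474) + (204)⁴
    = 5.396×10⁹ + 1.732×10⁹ = 7.128×10⁹ K⁴.

T ≈ 291 K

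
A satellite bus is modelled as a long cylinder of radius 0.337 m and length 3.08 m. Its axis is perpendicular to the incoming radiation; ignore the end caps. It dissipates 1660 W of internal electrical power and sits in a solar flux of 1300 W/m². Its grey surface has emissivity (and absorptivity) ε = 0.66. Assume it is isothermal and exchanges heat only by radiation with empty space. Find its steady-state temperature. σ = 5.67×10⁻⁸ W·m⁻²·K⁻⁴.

T ≈ 345 K

At steady state, absorbed solar power + internal power = radiated power.
Absorbed: α·S·A_cross = 0.66·1300·2.076 = 1781 W (cross-section 2rL).
Total input = 1781 + 1660 = 3441 W.
Radiated: εσ·A_surf·T⁴ with A_surf = 2πrL = 6.522 m².
T⁴ = 3441/(0.66·5.67×10⁻⁸·6.522) = 1.410×10¹⁰ K⁴.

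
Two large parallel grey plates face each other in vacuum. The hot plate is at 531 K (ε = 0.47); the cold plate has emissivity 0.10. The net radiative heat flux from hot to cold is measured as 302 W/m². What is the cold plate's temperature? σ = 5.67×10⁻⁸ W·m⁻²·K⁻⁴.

q = σ(T₁⁴ − T₂⁴)/(1/ε₁ + 1/ε₂ − 1); denominator = 11.13.
T₂⁴ = T₁⁴ − q·(1/ε₁+1/ε₂−1)/σ = 7.950×10¹⁰ − 302·11.13/5.67×10⁻⁸
    = 2.023×10¹⁰ K⁴.

T₂ ≈ 377 K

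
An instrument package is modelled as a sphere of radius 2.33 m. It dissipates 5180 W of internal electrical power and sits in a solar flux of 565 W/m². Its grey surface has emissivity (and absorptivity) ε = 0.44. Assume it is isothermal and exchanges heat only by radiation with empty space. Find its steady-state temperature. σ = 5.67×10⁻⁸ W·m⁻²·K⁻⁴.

At steady state, absorbed solar power + internal power = radiated power.
Absorbed: α·S·A_cross = 0.44·565·17.06 = 4240 W (cross-section πr²).
Total input = 4240 + 5180 = 9420 W.
Radiated: εσ·A_surf·T⁴ with A_surf = 4πr² = 68.22 m².
T⁴ = 9420/(0.44·5.67×10⁻⁸·68.22) = 5.535×10⁹ K⁴.

T ≈ 273 K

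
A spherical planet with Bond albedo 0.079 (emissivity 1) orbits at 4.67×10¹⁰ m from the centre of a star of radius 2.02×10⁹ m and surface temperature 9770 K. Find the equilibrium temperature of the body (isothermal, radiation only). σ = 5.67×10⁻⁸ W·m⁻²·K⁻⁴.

The star's surface emits σT_*⁴; at distance d the flux is S = σT_*⁴(R_*/d)².
S = 5.67×10⁻⁸·(9770)⁴·(2.02×10⁹/4.67×10¹⁰)² = 9.666×10⁵ W/m².
For an isothermal sphere T⁴ = (1−a)S/(4σ) = 3.925×10¹² K⁴.

T ≈ 1410 K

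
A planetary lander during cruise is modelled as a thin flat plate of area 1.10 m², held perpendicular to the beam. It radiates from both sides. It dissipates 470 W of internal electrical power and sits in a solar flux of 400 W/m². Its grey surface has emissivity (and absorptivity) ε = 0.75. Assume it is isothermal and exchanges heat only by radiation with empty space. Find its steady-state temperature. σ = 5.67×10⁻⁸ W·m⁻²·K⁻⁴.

T ≈ 304 K

At steady state, absorbed solar power + internal power = radiated power.
Absorbed: α·S·A_cross = 0.75·400·1.100 = 330.0 W (cross-section A).
Total input = 330.0 + 470 = 800.0 W.
Radiated: εσ·A_surf·T⁴ with A_surf = 2A = 2.200 m².
T⁴ = 800.0/(0.75·5.67×10⁻⁸·2.200) = 8.551×10⁹ K⁴.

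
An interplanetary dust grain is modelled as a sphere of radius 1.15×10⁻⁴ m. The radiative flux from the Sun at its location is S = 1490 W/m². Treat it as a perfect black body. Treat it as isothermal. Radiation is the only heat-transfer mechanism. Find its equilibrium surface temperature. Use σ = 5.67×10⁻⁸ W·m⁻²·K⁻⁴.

At equilibrium, absorbed power = emitted power.
Absorbing cross-section = πr² = 4.155×10⁻⁸ m²; emitting surface = 4πr² = 1.662×10⁻⁷ m² (ratio 4).
S·A_cross = εσ·A_surf·T⁴  ⇒  T⁴ = S/(4σ).
T⁴ = 1.00·1490/(4·5.67×10⁻⁸) = 6.570×10⁹ K⁴.
T = (6.570×10⁹)^(1/4).

T ≈ 285 K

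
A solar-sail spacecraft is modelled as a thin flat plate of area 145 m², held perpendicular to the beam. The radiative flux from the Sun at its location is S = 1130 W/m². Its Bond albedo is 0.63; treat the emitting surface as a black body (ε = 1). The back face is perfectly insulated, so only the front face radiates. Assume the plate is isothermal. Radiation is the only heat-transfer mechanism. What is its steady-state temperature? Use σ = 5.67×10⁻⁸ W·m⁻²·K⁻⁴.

T ≈ 293 K

At equilibrium, absorbed power = emitted power.
Absorbing cross-section = A = 145.0 m²; emitting surface = A = 145.0 m² (ratio 1).
(1−a)S·A_cross = εσ·A_surf·T⁴  ⇒  T⁴ = (1−a)S/(1σ).
T⁴ = 0.370·1130/(1·5.67×10⁻⁸) = 7.374×10⁹ K⁴.
T = (7.374×10⁹)^(1/4).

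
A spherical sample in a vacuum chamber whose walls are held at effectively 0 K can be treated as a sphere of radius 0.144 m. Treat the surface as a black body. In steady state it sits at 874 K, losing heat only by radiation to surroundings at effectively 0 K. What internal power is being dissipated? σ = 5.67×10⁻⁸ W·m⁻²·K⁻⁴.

P ≈ 8620 W

Steady state: P = εσA T⁴.
A = 4πr² = 0.2606 m²; T⁴ = (874)⁴ = 5.835×10¹¹ K⁴.
P = 1.0 × 5.67×10⁻⁸ × 0.2606 × 5.835×10¹¹.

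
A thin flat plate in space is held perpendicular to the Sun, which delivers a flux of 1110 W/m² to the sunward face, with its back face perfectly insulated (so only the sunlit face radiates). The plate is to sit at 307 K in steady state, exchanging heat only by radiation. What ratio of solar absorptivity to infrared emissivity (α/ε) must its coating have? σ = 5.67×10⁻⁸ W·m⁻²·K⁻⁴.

Balance: αS·A = εσ·1A·T⁴ ⇒ α/ε = σT⁴/S.
α/ε = 5.67×10⁻⁸·(307)⁴/1110 = 5.67×10⁻⁸·8.883×10⁹/1110.

α/ε ≈ 0.454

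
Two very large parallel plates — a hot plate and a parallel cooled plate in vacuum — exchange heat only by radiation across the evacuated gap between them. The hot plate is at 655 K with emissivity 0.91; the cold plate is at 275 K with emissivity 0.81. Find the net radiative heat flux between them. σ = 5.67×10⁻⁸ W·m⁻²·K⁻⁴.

For two infinite grey parallel plates, q = σ(T₁⁴ − T₂⁴)/(1/ε₁ + 1/ε₂ − 1).
T₁⁴ − T₂⁴ = 1.841×10¹¹ − 5.719×10⁹ = 1.783×10¹¹ K⁴.
1/ε₁ + 1/ε₂ − 1 = 1.099 + 1.235 − 1 = 1.333.
q = 5.67×10⁻⁸ × 1.783×10¹¹ / 1.333.

q ≈ 7580 W/m²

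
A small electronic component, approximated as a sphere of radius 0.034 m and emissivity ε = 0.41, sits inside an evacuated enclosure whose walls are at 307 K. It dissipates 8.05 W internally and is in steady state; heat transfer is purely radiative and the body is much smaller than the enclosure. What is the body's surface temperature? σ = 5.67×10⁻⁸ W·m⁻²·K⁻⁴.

For a small grey body in a large enclosure, net radiated power = εσA(T⁴ − T_w⁴).
Steady state: P = εσA(T⁴ − T_w⁴) with A = 4πr² = 0.01453 m².
T⁴ = P/(εσA) + T_w⁴ = 8.05/(0.41·5.67×10⁻⁸·0.01453) + (307)⁴
    = 2.384×10¹⁰ + 8.883×10⁹ = 3.272×10¹⁰ K⁴.

T ≈ 425 K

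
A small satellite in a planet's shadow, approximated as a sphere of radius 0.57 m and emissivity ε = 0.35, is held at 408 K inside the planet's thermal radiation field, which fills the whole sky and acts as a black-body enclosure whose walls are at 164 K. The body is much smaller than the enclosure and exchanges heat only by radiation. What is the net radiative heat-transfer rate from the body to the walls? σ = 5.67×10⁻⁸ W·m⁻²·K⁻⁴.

For a small grey body in a large enclosure: P_net = εσA(T_body⁴ − T_wall⁴).
A = 4πr² = 4.083 m²; T_body⁴ − T_wall⁴ = 2.771×10¹⁰ − 7.234×10⁸ = 2.699×10¹⁰ K⁴.
|P_net| = 0.35·5.67×10⁻⁸·4.083·2.699×10¹⁰.

P_net ≈ 2190 W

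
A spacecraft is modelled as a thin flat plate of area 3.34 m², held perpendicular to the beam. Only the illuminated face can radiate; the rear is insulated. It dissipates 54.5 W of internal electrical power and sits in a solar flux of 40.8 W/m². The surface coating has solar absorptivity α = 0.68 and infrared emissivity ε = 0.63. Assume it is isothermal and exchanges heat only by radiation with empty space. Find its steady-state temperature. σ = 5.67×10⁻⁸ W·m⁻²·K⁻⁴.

At steady state, absorbed solar power + internal power = radiated power.
Absorbed: α·S·A_cross = 0.68·40.8·3.340 = 92.66 W (cross-section A).
Total input = 92.66 + 54.5 = 147.2 W.
Radiated: εσ·A_surf·T⁴ with A_surf = A = 3.340 m².
T⁴ = 147.2/(0.63·5.67×10⁻⁸·3.340) = 1.233×10⁹ K⁴.

T ≈ 187 K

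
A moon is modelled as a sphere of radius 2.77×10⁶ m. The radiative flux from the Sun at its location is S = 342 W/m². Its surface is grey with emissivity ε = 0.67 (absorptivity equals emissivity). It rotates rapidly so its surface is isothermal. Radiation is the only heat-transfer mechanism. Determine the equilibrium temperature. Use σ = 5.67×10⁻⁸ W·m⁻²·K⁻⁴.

At equilibrium, absorbed power = emitted power.
Absorbing cross-section = πr² = 2.411×10¹³ m²; emitting surface = 4πr² = 9.642×10¹³ m² (ratio 4).
εS·A_cross = εσ·A_surf·T⁴  ⇒  T⁴ = S/(4σ)   (ε cancels).
T⁴ = 342/(4·5.67×10⁻⁸) = 1.508×10⁹ K⁴.
T = (1.508×10⁹)^(1/4).

T ≈ 197 K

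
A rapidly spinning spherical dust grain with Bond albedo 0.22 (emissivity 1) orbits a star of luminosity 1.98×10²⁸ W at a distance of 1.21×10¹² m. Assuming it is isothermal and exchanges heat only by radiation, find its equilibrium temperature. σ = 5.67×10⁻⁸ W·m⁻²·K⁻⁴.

First find the stellar flux at distance d: S = L/(4πd²) = 1.98×10²⁸/(4π·(1.21×10¹²)²) = 1076 W/m².
For an isothermal sphere, absorbed (1−a)S·πr² = emitted σ·4πr²·T⁴, so T⁴ = (1−a)S/(4σ).
T⁴ = 0.780·1076/(4·5.67×10⁻⁸) = 3.701×10⁹ K⁴.

T ≈ 247 K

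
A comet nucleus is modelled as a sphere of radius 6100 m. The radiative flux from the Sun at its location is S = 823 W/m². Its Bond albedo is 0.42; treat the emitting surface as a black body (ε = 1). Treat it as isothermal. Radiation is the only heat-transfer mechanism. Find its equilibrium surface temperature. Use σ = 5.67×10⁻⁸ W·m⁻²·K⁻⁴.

At equilibrium, absorbed power = emitted power.
Absorbing cross-section = πr² = 1.169×10⁸ m²; emitting surface = 4πr² = 4.676×10⁸ m² (ratio 4).
(1−a)S·A_cross = εσ·A_surf·T⁴  ⇒  T⁴ = (1−a)S/(4σ).
T⁴ = 0.580·823/(4·5.67×10⁻⁸) = 2.105×10⁹ K⁴.
T = (2.105×10⁹)^(1/4).

T ≈ 214 K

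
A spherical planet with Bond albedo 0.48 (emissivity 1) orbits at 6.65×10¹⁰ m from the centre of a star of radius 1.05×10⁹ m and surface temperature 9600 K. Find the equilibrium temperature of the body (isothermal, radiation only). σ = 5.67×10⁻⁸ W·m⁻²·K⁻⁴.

The star's surface emits σT_*⁴; at distance d the flux is S = σT_*⁴(R_*/d)².
S = 5.67×10⁻⁸·(9600)⁴·(1.05×10⁹/6.65×10¹⁰)² = 1.201×10⁵ W/m².
For an isothermal sphere T⁴ = (1−a)S/(4σ) = 2.753×10¹¹ K⁴.

T ≈ 724 K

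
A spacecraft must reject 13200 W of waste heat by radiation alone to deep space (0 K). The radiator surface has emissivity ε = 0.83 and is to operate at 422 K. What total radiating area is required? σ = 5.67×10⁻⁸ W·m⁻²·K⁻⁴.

P = εσA T⁴ ⇒ A = P/(εσT⁴).
T⁴ = 3.171×10¹⁰ K⁴.
A = 13200/(0.83 × 5.67×10⁻⁸ × 3.171×10¹⁰).

A ≈ 8.84 m²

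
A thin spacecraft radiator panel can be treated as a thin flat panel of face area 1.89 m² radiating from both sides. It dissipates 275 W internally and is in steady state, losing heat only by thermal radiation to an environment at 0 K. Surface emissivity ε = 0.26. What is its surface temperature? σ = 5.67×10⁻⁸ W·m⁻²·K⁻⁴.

Steady state: internal power = radiated power, P = εσA T⁴.
Radiating area A = 2·1.89 = 3.780 m².
T⁴ = P/(εσA) = 275/(0.26·5.67×10⁻⁸·3.780) = 4.935×10⁹ K⁴.
T = (4.935×10⁹)^(1/4).

T ≈ 265 K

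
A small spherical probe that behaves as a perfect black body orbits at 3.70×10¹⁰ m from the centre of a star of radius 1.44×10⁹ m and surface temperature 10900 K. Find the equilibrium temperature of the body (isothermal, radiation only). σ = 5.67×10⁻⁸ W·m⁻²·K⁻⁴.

T ≈ 1520 K

The star's surface emits σT_*⁴; at distance d the flux is S = σT_*⁴(R_*/d)².
S = 5.67×10⁻⁸·(10900)⁴·(1.44×10⁹/3.70×10¹⁰)² = 1.212×10⁶ W/m².
For an isothermal sphere T⁴ = (1−a)S/(4σ) = 5.345×10¹² K⁴.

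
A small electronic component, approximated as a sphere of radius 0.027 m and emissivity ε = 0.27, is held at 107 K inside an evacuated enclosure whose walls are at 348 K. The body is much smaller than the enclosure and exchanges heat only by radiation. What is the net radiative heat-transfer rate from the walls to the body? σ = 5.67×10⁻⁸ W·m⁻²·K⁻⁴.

For a small grey body in a large enclosure: P_net = εσA(T_body⁴ − T_wall⁴).
A = 4πr² = 0.009161 m²; T_body⁴ − T_wall⁴ = 1.311×10⁸ − 1.467×10¹⁰ = -1.454×10¹⁰ K⁴.
|P_net| = 0.27·5.67×10⁻⁸·0.009161·1.454×10¹⁰.

P_net ≈ 2.04 W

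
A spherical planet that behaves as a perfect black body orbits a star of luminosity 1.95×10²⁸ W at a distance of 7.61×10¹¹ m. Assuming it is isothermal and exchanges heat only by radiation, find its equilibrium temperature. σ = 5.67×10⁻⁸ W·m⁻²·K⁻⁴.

T ≈ 330 K

First find the stellar flux at distance d: S = L/(4πd²) = 1.95×10²⁸/(4π·(7.61×10¹¹)²) = 2680 W/m².
For an isothermal sphere, absorbed (1−a)S·πr² = emitted σ·4πr²·T⁴, so T⁴ = (1−a)S/(4σ).
T⁴ = 1.00·2680/(4·5.67×10⁻⁸) = 1.181×10¹⁰ K⁴.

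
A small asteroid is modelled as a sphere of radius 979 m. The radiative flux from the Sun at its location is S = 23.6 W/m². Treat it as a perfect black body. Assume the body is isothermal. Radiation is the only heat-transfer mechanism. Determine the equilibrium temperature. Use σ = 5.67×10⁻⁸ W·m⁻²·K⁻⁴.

At equilibrium, absorbed power = emitted power.
Absorbing cross-section = πr² = 3.011×10⁶ m²; emitting surface = 4πr² = 1.204×10⁷ m² (ratio 4).
S·A_cross = εσ·A_surf·T⁴  ⇒  T⁴ = S/(4σ).
T⁴ = 1.00·23.6/(4·5.67×10⁻⁸) = 1.041×10⁸ K⁴.
T = (1.041×10⁸)^(1/4).

T ≈ 101 K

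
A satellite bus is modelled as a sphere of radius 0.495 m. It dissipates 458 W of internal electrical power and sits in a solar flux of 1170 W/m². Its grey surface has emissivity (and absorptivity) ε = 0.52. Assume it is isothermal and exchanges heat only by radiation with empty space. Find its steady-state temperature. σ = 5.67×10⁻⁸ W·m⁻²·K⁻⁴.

T ≈ 318 K

At steady state, absorbed solar power + internal power = radiated power.
Absorbed: α·S·A_cross = 0.52·1170·0.7698 = 468.3 W (cross-section πr²).
Total input = 468.3 + 458 = 926.3 W.
Radiated: εσ·A_surf·T⁴ with A_surf = 4πr² = 3.079 m².
T⁴ = 926.3/(0.52·5.67×10⁻⁸·3.079) = 1.020×10¹⁰ K⁴.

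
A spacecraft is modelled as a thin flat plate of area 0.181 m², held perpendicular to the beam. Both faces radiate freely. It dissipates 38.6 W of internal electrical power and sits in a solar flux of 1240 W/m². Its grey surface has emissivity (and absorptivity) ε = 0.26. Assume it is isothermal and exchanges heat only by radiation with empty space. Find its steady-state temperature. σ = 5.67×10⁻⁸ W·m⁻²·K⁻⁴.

At steady state, absorbed solar power + internal power = radiated power.
Absorbed: α·S·A_cross = 0.26·1240·0.1810 = 58.35 W (cross-section A).
Total input = 58.35 + 38.6 = 96.95 W.
Radiated: εσ·A_surf·T⁴ with A_surf = 2A = 0.3620 m².
T⁴ = 96.95/(0.26·5.67×10⁻⁸·0.3620) = 1.817×10¹⁰ K⁴.

T ≈ 367 K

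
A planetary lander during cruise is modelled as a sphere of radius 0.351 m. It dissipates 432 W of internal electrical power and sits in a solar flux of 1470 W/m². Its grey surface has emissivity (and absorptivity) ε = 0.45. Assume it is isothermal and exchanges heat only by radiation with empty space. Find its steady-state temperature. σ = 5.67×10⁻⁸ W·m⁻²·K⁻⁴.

T ≈ 363 K

At steady state, absorbed solar power + internal power = radiated power.
Absorbed: α·S·A_cross = 0.45·1470·0.3870 = 256.0 W (cross-section πr²).
Total input = 256.0 + 432 = 688.0 W.
Radiated: εσ·A_surf·T⁴ with A_surf = 4πr² = 1.548 m².
T⁴ = 688.0/(0.45·5.67×10⁻⁸·1.548) = 1.742×10¹⁰ K⁴.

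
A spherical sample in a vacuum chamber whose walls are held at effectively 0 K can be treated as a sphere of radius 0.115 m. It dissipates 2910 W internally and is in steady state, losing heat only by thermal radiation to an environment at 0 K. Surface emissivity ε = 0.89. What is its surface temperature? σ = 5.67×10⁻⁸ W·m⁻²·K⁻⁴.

Steady state: internal power = radiated power, P = εσA T⁴.
Radiating area A = 4πr² = 0.1662 m².
T⁴ = P/(εσA) = 2910/(0.89·5.67×10⁻⁸·0.1662) = 3.470×10¹¹ K⁴.
T = (3.470×10¹¹)^(1/4).

T ≈ 768 K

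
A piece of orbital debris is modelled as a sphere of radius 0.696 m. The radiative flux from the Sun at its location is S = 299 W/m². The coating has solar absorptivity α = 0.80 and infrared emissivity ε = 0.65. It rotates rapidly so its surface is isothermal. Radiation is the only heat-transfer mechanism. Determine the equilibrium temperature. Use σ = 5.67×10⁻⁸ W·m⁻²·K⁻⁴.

T ≈ 201 K

At equilibrium, absorbed power = emitted power.
Absorbing cross-section = πr² = 1.522 m²; emitting surface = 4πr² = 6.087 m² (ratio 4).
αS·A_cross = εσ·A_surf·T⁴  ⇒  T⁴ = αS/(ε·4σ).
T⁴ = 0.800·299/(0.65·4·5.67×10⁻⁸) = 1.623×10⁹ K⁴.
T = (1.623×10⁹)^(1/4).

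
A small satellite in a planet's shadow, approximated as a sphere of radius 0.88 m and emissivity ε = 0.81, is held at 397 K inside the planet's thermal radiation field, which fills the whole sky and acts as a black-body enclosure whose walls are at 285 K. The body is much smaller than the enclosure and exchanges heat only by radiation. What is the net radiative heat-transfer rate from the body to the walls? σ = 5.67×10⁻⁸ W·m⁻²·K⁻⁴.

P_net ≈ 8150 W

For a small grey body in a large enclosure: P_net = εσA(T_body⁴ − T_wall⁴).
A = 4πr² = 9.731 m²; T_body⁴ − T_wall⁴ = 2.484×10¹⁰ − 6.598×10⁹ = 1.824×10¹⁰ K⁴.
|P_net| = 0.81·5.67×10⁻⁸·9.731·1.824×10¹⁰.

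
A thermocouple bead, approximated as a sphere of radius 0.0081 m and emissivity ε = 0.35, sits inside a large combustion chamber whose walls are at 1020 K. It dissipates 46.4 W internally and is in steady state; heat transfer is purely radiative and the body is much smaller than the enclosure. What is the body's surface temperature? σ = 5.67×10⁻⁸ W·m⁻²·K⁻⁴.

T ≈ 1410 K

For a small grey body in a large enclosure, net radiated power = εσA(T⁴ − T_w⁴).
Steady state: P = εσA(T⁴ − T_w⁴) with A = 4πr² = 8.245×10⁻⁴ m².
T⁴ = P/(εσA) + T_w⁴ = 46.4/(0.35·5.67×10⁻⁸·8.245×10⁻⁴) + (1020)⁴
    = 2.836×10¹² + 1.082×10¹² = 3.918×10¹² K⁴.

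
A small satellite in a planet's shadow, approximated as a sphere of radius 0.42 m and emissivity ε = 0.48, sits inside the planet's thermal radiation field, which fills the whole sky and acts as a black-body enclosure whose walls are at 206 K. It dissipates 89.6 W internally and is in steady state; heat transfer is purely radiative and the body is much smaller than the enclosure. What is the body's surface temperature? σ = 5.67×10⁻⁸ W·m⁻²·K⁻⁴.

T ≈ 239 K

For a small grey body in a large enclosure, net radiated power = εσA(T⁴ − T_w⁴).
Steady state: P = εσA(T⁴ − T_w⁴) with A = 4πr² = 2.217 m².
T⁴ = P/(εσA) + T_w⁴ = 89.6/(0.48·5.67×10⁻⁸·2.217) + (206)⁴
    = 1.485×10⁹ + 1.801×10⁹ = 3.286×10⁹ K⁴.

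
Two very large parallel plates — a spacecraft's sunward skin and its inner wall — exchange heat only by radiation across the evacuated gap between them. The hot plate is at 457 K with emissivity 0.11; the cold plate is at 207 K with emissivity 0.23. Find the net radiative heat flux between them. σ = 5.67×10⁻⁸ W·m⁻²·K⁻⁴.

For two infinite grey parallel plates, q = σ(T₁⁴ − T₂⁴)/(1/ε₁ + 1/ε₂ − 1).
T₁⁴ − T₂⁴ = 4.362×10¹⁰ − 1.836×10⁹ = 4.178×10¹⁰ K⁴.
1/ε₁ + 1/ε₂ − 1 = 9.091 + 4.348 − 1 = 12.44.
q = 5.67×10⁻⁸ × 4.178×10¹⁰ / 12.44.

q ≈ 190 W/m²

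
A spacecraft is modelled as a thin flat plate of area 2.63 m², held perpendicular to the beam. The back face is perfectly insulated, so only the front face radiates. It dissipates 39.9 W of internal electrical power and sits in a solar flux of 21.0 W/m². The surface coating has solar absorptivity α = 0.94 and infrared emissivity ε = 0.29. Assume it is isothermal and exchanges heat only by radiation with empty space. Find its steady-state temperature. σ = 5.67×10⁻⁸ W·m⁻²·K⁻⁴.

At steady state, absorbed solar power + internal power = radiated power.
Absorbed: α·S·A_cross = 0.94·21.0·2.630 = 51.92 W (cross-section A).
Total input = 51.92 + 39.9 = 91.82 W.
Radiated: εσ·A_surf·T⁴ with A_surf = A = 2.630 m².
T⁴ = 91.82/(0.29·5.67×10⁻⁸·2.630) = 2.123×10⁹ K⁴.

T ≈ 215 K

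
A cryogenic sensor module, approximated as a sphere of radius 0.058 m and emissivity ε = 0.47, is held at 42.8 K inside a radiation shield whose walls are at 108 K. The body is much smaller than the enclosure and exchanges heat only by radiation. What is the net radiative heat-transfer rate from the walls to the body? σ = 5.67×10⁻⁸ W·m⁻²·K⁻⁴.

P_net ≈ 0.149 W

For a small grey body in a large enclosure: P_net = εσA(T_body⁴ − T_wall⁴).
A = 4πr² = 0.04227 m²; T_body⁴ − T_wall⁴ = 3.356×10⁶ − 1.360×10⁸ = -1.327×10⁸ K⁴.
|P_net| = 0.47·5.67×10⁻⁸·0.04227·1.327×10⁸.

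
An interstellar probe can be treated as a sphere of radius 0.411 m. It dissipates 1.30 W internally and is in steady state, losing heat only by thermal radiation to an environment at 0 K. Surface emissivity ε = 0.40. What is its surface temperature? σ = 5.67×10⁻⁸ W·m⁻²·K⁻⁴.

T ≈ 72.1 K

Steady state: internal power = radiated power, P = εσA T⁴.
Radiating area A = 4πr² = 2.123 m².
T⁴ = P/(εσA) = 1.30/(0.40·5.67×10⁻⁸·2.123) = 2.700×10⁷ K⁴.
T = (2.700×10⁷)^(1/4).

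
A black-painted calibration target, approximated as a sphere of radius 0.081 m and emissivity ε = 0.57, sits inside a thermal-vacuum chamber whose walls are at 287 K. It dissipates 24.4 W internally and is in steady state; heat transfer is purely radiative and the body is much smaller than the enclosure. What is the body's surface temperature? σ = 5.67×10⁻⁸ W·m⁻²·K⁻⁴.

For a small grey body in a large enclosure, net radiated power = εσA(T⁴ − T_w⁴).
Steady state: P = εσA(T⁴ − T_w⁴) with A = 4πr² = 0.08245 m².
T⁴ = P/(εσA) + T_w⁴ = 24.4/(0.57·5.67×10⁻⁸·0.08245) + (287)⁴
    = 9.157×10⁹ + 6.785×10⁹ = 1.594×10¹⁰ K⁴.

T ≈ 355 K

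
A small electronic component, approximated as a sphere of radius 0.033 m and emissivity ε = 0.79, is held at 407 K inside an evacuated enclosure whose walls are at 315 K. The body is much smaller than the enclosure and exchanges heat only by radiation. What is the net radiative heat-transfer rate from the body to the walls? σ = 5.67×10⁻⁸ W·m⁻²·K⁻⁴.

For a small grey body in a large enclosure: P_net = εσA(T_body⁴ − T_wall⁴).
A = 4πr² = 0.01368 m²; T_body⁴ − T_wall⁴ = 2.744×10¹⁰ − 9.846×10⁹ = 1.759×10¹⁰ K⁴.
|P_net| = 0.79·5.67×10⁻⁸·0.01368·1.759×10¹⁰.

P_net ≈ 10.8 W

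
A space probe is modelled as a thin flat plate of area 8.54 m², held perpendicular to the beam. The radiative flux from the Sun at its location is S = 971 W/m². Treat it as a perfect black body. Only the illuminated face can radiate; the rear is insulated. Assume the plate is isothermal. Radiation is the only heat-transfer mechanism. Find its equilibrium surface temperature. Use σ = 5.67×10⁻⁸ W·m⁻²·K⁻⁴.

T ≈ 362 K

At equilibrium, absorbed power = emitted power.
Absorbing cross-section = A = 8.540 m²; emitting surface = A = 8.540 m² (ratio 1).
S·A_cross = εσ·A_surf·T⁴  ⇒  T⁴ = S/(1σ).
T⁴ = 1.00·971/(1·5.67×10⁻⁸) = 1.713×10¹⁰ K⁴.
T = (1.713×10¹⁰)^(1/4).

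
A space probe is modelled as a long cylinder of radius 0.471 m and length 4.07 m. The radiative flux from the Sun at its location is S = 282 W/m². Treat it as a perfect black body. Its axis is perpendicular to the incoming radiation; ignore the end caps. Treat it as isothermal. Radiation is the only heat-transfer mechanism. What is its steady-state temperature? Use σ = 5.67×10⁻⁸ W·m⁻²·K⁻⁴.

T ≈ 199 K

At equilibrium, absorbed power = emitted power.
Absorbing cross-section = 2rL = 3.834 m²; emitting surface = 2πrL = 12.04 m² (ratio π).
S·A_cross = εσ·A_surf·T⁴  ⇒  T⁴ = S/(πσ).
T⁴ = 1.00·282/(π·5.67×10⁻⁸) = 1.583×10⁹ K⁴.
T = (1.583×10⁹)^(1/4).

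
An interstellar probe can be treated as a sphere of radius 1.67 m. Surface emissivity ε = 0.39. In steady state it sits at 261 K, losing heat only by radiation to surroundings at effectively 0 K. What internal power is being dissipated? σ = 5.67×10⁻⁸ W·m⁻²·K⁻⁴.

Steady state: P = εσA T⁴.
A = 4πr² = 35.05 m²; T⁴ = (261)⁴ = 4.640×10⁹ K⁴.
P = 0.39 × 5.67×10⁻⁸ × 35.05 × 4.640×10⁹.

P ≈ 3600 W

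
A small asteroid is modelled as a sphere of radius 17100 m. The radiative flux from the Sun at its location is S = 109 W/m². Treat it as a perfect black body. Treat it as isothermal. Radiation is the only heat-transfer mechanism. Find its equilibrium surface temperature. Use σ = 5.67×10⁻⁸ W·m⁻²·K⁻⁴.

At equilibrium, absorbed power = emitted power.
Absorbing cross-section = πr² = 9.186×10⁸ m²; emitting surface = 4πr² = 3.675×10⁹ m² (ratio 4).
S·A_cross = εσ·A_surf·T⁴  ⇒  T⁴ = S/(4σ).
T⁴ = 1.00·109/(4·5.67×10⁻⁸) = 4.806×10⁸ K⁴.
T = (4.806×10⁸)^(1/4).

T ≈ 148 K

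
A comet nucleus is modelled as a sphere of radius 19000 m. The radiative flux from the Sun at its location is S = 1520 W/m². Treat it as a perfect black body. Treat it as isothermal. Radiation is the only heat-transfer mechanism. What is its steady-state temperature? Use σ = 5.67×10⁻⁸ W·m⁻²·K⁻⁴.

T ≈ 286 K

At equilibrium, absorbed power = emitted power.
Absorbing cross-section = πr² = 1.134×10⁹ m²; emitting surface = 4πr² = 4.536×10⁹ m² (ratio 4).
S·A_cross = εσ·A_surf·T⁴  ⇒  T⁴ = S/(4σ).
T⁴ = 1.00·1520/(4·5.67×10⁻⁸) = 6.702×10⁹ K⁴.
T = (6.702×10⁹)^(1/4).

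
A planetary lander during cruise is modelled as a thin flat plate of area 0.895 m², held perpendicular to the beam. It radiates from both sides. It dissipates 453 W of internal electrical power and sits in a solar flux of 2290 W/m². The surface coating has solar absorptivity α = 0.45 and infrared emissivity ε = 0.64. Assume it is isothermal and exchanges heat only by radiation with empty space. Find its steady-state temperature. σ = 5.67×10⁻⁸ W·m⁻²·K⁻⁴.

At steady state, absorbed solar power + internal power = radiated power.
Absorbed: α·S·A_cross = 0.45·2290·0.8950 = 922.3 W (cross-section A).
Total input = 922.3 + 453 = 1375 W.
Radiated: εσ·A_surf·T⁴ with A_surf = 2A = 1.790 m².
T⁴ = 1375/(0.64·5.67×10⁻⁸·1.790) = 2.117×10¹⁰ K⁴.

T ≈ 381 K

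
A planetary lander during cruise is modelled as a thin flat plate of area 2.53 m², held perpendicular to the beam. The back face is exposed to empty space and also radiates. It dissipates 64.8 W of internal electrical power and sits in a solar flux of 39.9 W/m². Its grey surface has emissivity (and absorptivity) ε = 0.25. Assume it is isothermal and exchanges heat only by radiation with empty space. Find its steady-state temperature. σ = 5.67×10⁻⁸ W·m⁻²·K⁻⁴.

T ≈ 188 K

At steady state, absorbed solar power + internal power = radiated power.
Absorbed: α·S·A_cross = 0.25·39.9·2.530 = 25.24 W (cross-section A).
Total input = 25.24 + 64.8 = 90.04 W.
Radiated: εσ·A_surf·T⁴ with A_surf = 2A = 5.060 m².
T⁴ = 90.04/(0.25·5.67×10⁻⁸·5.060) = 1.255×10⁹ K⁴.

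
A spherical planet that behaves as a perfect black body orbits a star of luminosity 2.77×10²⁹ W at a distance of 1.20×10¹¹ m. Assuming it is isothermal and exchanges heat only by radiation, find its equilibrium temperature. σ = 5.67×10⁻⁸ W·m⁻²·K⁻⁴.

First find the stellar flux at distance d: S = L/(4πd²) = 2.77×10²⁹/(4π·(1.20×10¹¹)²) = 1.531×10⁶ W/m².
For an isothermal sphere, absorbed (1−a)S·πr² = emitted σ·4πr²·T⁴, so T⁴ = (1−a)S/(4σ).
T⁴ = 1.00·1.531×10⁶/(4·5.67×10⁻⁸) = 6.749×10¹² K⁴.

T ≈ 1610 K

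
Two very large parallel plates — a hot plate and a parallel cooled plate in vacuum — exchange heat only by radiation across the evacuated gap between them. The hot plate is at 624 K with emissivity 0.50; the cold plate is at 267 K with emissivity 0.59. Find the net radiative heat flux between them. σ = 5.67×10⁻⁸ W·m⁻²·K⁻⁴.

For two infinite grey parallel plates, q = σ(T₁⁴ − T₂⁴)/(1/ε₁ + 1/ε₂ − 1).
T₁⁴ − T₂⁴ = 1.516×10¹¹ − 5.082×10⁹ = 1.465×10¹¹ K⁴.
1/ε₁ + 1/ε₂ − 1 = 2.000 + 1.695 − 1 = 2.695.
q = 5.67×10⁻⁸ × 1.465×10¹¹ / 2.695.

q ≈ 3080 W/m²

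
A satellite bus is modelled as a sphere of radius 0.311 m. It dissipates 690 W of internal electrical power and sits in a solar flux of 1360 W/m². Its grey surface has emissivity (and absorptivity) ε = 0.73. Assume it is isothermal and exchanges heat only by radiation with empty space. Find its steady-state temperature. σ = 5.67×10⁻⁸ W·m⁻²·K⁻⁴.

T ≈ 375 K

At steady state, absorbed solar power + internal power = radiated power.
Absorbed: α·S·A_cross = 0.73·1360·0.3039 = 301.7 W (cross-section πr²).
Total input = 301.7 + 690 = 991.7 W.
Radiated: εσ·A_surf·T⁴ with A_surf = 4πr² = 1.215 m².
T⁴ = 991.7/(0.73·5.67×10⁻⁸·1.215) = 1.971×10¹⁰ K⁴.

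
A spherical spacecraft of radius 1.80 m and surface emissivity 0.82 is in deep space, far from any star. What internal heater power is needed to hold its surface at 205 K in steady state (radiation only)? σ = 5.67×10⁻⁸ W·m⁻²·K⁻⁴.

P ≈ 3340 W

P = εσ·4πr²·T⁴.
4πr² = 40.72 m²; T⁴ = 1.766×10⁹ K⁴.
P = 0.82·5.67×10⁻⁸·40.72·1.766×10⁹.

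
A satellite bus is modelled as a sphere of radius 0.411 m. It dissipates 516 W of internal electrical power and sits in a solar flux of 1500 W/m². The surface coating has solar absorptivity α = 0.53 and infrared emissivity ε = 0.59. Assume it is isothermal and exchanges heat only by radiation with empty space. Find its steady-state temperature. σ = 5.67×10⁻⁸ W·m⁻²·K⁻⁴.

T ≈ 339 K

At steady state, absorbed solar power + internal power = radiated power.
Absorbed: α·S·A_cross = 0.53·1500·0.5307 = 421.9 W (cross-section πr²).
Total input = 421.9 + 516 = 937.9 W.
Radiated: εσ·A_surf·T⁴ with A_surf = 4πr² = 2.123 m².
T⁴ = 937.9/(0.59·5.67×10⁻⁸·2.123) = 1.321×10¹⁰ K⁴.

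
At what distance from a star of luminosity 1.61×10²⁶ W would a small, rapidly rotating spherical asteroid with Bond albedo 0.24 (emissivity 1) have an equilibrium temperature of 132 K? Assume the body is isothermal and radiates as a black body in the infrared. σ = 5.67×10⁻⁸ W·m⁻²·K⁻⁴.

For an isothermal black-emitting sphere, (1−a)S·πr² = σ·4πr²·T⁴ ⇒ S = 4σT⁴/(1−a).
S = 4·5.67×10⁻⁸·(132)⁴/0.760 = 90.60 W/m².
Flux falls as S = L/(4πd²), so d = √(L/(4πS)) = √(1.61×10²⁶/(4π·90.60)).

d ≈ 3.76×10¹¹ m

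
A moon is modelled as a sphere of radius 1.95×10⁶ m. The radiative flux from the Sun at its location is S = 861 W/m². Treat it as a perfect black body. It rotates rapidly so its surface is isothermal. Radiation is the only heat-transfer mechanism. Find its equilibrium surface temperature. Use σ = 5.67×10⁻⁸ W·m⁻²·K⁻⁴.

At equilibrium, absorbed power = emitted power.
Absorbing cross-section = πr² = 1.195×10¹³ m²; emitting surface = 4πr² = 4.778×10¹³ m² (ratio 4).
S·A_cross = εσ·A_surf·T⁴  ⇒  T⁴ = S/(4σ).
T⁴ = 1.00·861/(4·5.67×10⁻⁸) = 3.796×10⁹ K⁴.
T = (3.796×10⁹)^(1/4).

T ≈ 248 K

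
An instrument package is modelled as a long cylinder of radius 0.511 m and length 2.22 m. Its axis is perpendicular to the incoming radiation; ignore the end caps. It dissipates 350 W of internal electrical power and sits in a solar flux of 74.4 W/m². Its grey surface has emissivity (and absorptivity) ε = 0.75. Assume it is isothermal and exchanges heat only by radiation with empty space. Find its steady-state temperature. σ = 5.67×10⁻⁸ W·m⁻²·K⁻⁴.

At steady state, absorbed solar power + internal power = radiated power.
Absorbed: α·S·A_cross = 0.75·74.4·2.269 = 126.6 W (cross-section 2rL).
Total input = 126.6 + 350 = 476.6 W.
Radiated: εσ·A_surf·T⁴ with A_surf = 2πrL = 7.128 m².
T⁴ = 476.6/(0.75·5.67×10⁻⁸·7.128) = 1.572×10⁹ K⁴.

T ≈ 199 K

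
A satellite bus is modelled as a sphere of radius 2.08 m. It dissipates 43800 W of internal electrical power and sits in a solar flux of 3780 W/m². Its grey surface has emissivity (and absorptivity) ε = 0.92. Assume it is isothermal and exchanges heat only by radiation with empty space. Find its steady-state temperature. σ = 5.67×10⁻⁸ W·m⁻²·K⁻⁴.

At steady state, absorbed solar power + internal power = radiated power.
Absorbed: α·S·A_cross = 0.92·3780·13.59 = 47270 W (cross-section πr²).
Total input = 47270 + 43800 = 91070 W.
Radiated: εσ·A_surf·T⁴ with A_surf = 4πr² = 54.37 m².
T⁴ = 91070/(0.92·5.67×10⁻⁸·54.37) = 3.211×10¹⁰ K⁴.

T ≈ 423 K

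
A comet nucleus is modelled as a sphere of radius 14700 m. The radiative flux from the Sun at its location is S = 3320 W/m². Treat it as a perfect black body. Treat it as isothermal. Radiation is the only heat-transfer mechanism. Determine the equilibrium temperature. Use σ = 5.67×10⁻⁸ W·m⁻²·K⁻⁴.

T ≈ 348 K

At equilibrium, absorbed power = emitted power.
Absorbing cross-section = πr² = 6.789×10⁸ m²; emitting surface = 4πr² = 2.715×10⁹ m² (ratio 4).
S·A_cross = εσ·A_surf·T⁴  ⇒  T⁴ = S/(4σ).
T⁴ = 1.00·3320/(4·5.67×10⁻⁸) = 1.464×10¹⁰ K⁴.
T = (1.464×10¹⁰)^(1/4).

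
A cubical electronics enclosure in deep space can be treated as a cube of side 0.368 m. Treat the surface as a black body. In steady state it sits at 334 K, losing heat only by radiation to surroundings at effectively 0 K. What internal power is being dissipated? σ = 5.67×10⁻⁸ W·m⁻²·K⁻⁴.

Steady state: P = εσA T⁴.
A = 6L² = 0.8125 m²; T⁴ = (334)⁴ = 1.244×10¹⁰ K⁴.
P = 1.0 × 5.67×10⁻⁸ × 0.8125 × 1.244×10¹⁰.

P ≈ 573 W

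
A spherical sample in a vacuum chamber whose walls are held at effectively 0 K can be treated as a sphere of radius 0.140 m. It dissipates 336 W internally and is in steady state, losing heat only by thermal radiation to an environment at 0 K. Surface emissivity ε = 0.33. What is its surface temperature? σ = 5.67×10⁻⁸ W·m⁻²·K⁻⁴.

Steady state: internal power = radiated power, P = εσA T⁴.
Radiating area A = 4πr² = 0.2463 m².
T⁴ = P/(εσA) = 336/(0.33·5.67×10⁻⁸·0.2463) = 7.291×10¹⁰ K⁴.
T = (7.291×10¹⁰)^(1/4).

T ≈ 520 K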